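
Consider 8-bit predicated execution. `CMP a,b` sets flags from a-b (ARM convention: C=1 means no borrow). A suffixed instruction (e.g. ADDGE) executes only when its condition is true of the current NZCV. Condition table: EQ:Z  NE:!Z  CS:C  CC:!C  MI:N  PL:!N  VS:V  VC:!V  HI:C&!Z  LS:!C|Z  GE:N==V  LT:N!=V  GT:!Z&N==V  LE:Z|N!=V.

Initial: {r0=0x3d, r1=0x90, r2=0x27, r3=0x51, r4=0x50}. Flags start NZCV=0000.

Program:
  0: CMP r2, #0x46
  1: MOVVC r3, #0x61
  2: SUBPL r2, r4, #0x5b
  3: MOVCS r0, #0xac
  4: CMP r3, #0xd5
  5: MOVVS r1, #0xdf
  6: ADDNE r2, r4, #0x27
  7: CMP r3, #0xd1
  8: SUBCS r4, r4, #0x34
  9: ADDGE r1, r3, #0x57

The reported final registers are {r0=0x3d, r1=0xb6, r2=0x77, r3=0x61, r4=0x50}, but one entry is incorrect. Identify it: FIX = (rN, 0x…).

FIX = (r1, 0xb8)

0: ✓ CMP  NZCV=1000
1: ✓ MOVVC  r3←0x61
2: · SUBPL
3: · MOVCS
4: ✓ CMP  NZCV=1001
5: ✓ MOVVS  r1←0xdf
6: ✓ ADDNE  r2←0x77
7: ✓ CMP  NZCV=1001
8: · SUBCS
9: ✓ ADDGE  r1←0xb8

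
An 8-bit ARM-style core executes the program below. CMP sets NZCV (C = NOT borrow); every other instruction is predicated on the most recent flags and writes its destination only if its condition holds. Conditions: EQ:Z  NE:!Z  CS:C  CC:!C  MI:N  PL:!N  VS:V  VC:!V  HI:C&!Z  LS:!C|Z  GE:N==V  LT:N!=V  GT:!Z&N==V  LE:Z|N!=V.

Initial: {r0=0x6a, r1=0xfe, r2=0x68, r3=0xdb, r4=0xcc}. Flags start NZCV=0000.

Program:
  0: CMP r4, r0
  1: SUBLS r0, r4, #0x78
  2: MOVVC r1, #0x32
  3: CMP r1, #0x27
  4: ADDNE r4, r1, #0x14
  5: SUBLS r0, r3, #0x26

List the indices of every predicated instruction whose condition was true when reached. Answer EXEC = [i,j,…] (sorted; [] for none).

EXEC = [4]

[0] flags=0011 → (cmp)
[1] flags=0011 LS?F → skip
[2] flags=0011 VC?F → skip
[3] flags=1010 → (cmp)
[4] flags=1010 NE?T → r4=0x12
[5] flags=1010 LS?F → skip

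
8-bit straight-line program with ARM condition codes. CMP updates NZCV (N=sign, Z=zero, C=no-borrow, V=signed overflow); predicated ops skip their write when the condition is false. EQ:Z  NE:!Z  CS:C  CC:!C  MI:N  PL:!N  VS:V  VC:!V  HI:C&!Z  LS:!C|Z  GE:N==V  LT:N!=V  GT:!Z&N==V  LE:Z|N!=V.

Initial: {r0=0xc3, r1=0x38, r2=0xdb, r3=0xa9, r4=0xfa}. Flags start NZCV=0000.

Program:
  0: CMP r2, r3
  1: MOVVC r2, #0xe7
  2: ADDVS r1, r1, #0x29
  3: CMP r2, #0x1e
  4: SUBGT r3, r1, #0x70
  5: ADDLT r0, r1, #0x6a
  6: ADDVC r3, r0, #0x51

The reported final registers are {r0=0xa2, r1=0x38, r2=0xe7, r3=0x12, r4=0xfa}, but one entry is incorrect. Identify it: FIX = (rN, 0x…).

FIX = (r3, 0xf3)

[0] flags=0010 → (cmp)
[1] flags=0010 VC?T → r2=0xe7
[2] flags=0010 VS?F → skip
[3] flags=1010 → (cmp)
[4] flags=1010 GT?F → skip
[5] flags=1010 LT?T → r0=0xa2
[6] flags=1010 VC?T → r3=0xf3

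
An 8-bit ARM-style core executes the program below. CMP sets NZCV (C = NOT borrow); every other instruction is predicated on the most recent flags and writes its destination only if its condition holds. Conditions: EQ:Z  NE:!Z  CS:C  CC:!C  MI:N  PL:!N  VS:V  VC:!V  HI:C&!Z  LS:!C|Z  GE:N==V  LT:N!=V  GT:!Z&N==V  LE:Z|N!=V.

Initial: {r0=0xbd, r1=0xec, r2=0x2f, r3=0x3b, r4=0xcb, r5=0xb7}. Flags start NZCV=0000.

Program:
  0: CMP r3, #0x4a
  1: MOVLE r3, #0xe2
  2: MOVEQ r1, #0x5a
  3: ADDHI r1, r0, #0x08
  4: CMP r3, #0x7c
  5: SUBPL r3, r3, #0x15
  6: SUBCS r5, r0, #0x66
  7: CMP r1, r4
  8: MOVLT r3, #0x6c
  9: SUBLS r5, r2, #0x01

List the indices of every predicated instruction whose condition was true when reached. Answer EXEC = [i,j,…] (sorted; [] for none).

[0] flags=1000 → (cmp)
[1] flags=1000 LE?T → r3=0xe2
[2] flags=1000 EQ?F → skip
[3] flags=1000 HI?F → skip
[4] flags=0011 → (cmp)
[5] flags=0011 PL?T → r3=0xcd
[6] flags=0011 CS?T → r5=0x57
[7] flags=0010 → (cmp)
[8] flags=0010 LT?F → skip
[9] flags=0010 LS?F → skip

EXEC = [1,5,6]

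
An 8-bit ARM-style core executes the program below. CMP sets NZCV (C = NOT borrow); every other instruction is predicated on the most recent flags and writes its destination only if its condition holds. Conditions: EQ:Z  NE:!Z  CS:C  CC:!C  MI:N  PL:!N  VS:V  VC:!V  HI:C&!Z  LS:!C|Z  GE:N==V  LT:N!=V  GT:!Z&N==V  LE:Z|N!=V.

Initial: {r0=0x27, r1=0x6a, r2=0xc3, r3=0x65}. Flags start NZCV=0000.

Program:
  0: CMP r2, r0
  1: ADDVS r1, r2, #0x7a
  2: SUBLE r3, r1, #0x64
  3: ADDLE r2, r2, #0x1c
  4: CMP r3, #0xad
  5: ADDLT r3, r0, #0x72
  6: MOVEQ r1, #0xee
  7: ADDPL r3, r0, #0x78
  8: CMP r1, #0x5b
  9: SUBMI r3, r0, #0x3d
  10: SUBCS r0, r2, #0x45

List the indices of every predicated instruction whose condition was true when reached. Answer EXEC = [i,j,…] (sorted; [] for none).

[0] flags=1010 → (cmp)
[1] flags=1010 VS?F → skip
[2] flags=1010 LE?T → r3=0x06
[3] flags=1010 LE?T → r2=0xdf
[4] flags=0000 → (cmp)
[5] flags=0000 LT?F → skip
[6] flags=0000 EQ?F → skip
[7] flags=0000 PL?T → r3=0x9f
[8] flags=0010 → (cmp)
[9] flags=0010 MI?F → skip
[10] flags=0010 CS?T → r0=0x9a

EXEC = [2,3,7,10]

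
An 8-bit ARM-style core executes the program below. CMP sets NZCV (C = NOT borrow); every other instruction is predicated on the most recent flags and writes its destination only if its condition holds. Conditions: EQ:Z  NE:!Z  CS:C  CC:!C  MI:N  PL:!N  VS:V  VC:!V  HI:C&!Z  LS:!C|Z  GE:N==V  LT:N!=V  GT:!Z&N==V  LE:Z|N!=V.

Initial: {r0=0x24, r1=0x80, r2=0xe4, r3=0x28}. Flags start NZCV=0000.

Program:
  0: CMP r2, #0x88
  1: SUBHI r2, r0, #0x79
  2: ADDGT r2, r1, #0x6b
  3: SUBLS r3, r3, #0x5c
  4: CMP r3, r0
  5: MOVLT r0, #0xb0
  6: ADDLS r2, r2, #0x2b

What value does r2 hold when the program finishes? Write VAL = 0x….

VAL = 0xeb

[0] flags=0010 → (cmp)
[1] flags=0010 HI?T → r2=0xab
[2] flags=0010 GT?T → r2=0xeb
[3] flags=0010 LS?F → skip
[4] flags=0010 → (cmp)
[5] flags=0010 LT?F → skip
[6] flags=0010 LS?F → skip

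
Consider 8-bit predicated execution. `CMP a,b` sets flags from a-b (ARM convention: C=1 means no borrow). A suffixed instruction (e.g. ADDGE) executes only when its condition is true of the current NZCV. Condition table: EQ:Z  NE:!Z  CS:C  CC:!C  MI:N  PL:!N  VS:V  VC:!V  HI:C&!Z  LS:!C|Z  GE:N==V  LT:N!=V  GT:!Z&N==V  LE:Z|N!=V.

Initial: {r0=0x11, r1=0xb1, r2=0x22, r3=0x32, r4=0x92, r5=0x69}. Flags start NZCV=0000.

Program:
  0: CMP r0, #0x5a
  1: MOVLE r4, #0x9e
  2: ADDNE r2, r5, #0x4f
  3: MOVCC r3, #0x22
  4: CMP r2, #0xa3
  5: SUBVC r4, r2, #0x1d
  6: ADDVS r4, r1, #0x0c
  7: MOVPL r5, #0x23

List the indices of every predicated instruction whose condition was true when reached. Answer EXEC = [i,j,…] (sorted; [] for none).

0: ✓ CMP  NZCV=1000
1: ✓ MOVLE  r4←0x9e
2: ✓ ADDNE  r2←0xb8
3: ✓ MOVCC  r3←0x22
4: ✓ CMP  NZCV=0010
5: ✓ SUBVC  r4←0x9b
6: · ADDVS
7: ✓ MOVPL  r5←0x23

EXEC = [1,2,3,5,7]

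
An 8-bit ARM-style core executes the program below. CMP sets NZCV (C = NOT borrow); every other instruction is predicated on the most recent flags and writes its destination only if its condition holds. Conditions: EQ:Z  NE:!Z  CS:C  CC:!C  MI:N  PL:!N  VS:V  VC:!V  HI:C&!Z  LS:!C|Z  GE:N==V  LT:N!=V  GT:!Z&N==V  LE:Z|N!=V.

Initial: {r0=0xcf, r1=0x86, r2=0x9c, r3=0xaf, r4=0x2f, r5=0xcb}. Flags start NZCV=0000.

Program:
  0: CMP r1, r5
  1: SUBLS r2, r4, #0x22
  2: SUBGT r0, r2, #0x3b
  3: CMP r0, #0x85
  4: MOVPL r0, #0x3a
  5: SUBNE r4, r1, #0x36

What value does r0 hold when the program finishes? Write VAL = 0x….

0: ✓ CMP  NZCV=1000
1: ✓ SUBLS  r2←0x0d
2: · SUBGT
3: ✓ CMP  NZCV=0010
4: ✓ MOVPL  r0←0x3a
5: ✓ SUBNE  r4←0x50

VAL = 0x3a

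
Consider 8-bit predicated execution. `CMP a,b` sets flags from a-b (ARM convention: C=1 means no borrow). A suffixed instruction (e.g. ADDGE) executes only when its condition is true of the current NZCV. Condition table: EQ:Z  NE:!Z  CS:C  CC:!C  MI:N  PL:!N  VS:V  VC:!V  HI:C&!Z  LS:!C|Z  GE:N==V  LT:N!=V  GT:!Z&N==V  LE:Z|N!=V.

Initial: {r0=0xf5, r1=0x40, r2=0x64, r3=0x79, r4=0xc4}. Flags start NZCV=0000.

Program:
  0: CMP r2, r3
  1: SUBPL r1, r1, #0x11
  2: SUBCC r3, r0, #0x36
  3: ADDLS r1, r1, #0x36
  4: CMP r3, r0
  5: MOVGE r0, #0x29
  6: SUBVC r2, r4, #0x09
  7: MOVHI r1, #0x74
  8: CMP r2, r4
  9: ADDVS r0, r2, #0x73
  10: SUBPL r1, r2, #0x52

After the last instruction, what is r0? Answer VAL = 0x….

VAL = 0xf5

[0] flags=1000 → (cmp)
[1] flags=1000 PL?F → skip
[2] flags=1000 CC?T → r3=0xbf
[3] flags=1000 LS?T → r1=0x76
[4] flags=1000 → (cmp)
[5] flags=1000 GE?F → skip
[6] flags=1000 VC?T → r2=0xbb
[7] flags=1000 HI?F → skip
[8] flags=1000 → (cmp)
[9] flags=1000 VS?F → skip
[10] flags=1000 PL?F → skip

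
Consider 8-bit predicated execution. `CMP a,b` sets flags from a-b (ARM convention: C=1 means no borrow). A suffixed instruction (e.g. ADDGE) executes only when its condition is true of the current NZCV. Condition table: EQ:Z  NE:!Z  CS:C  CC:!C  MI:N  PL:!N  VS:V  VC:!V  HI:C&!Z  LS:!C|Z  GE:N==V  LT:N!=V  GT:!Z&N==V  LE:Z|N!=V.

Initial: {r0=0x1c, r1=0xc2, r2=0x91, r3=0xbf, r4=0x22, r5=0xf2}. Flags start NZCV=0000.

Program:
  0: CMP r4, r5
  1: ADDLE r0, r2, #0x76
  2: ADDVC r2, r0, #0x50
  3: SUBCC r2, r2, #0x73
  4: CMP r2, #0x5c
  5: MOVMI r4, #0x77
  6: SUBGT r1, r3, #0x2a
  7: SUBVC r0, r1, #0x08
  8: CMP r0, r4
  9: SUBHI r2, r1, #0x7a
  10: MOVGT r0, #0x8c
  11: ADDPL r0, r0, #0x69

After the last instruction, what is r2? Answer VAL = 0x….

VAL = 0x48

0: ✓ CMP  NZCV=0000
1: · ADDLE
2: ✓ ADDVC  r2←0x6c
3: ✓ SUBCC  r2←0xf9
4: ✓ CMP  NZCV=1010
5: ✓ MOVMI  r4←0x77
6: · SUBGT
7: ✓ SUBVC  r0←0xba
8: ✓ CMP  NZCV=0011
9: ✓ SUBHI  r2←0x48
10: · MOVGT
11: ✓ ADDPL  r0←0x23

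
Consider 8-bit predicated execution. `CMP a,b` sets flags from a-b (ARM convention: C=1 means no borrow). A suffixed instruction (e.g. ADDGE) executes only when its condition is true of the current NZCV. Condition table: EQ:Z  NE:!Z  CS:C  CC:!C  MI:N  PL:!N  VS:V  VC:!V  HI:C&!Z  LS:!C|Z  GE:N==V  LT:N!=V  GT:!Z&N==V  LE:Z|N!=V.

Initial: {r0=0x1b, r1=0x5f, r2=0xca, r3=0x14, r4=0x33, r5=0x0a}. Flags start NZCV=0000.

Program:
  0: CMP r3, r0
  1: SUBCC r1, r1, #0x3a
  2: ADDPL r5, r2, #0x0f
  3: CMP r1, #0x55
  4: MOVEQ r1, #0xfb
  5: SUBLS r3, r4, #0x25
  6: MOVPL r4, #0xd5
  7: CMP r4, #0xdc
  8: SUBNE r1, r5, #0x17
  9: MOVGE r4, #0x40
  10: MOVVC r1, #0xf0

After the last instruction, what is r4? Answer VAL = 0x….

VAL = 0x40

0: ✓ CMP  NZCV=1000
1: ✓ SUBCC  r1←0x25
2: · ADDPL
3: ✓ CMP  NZCV=1000
4: · MOVEQ
5: ✓ SUBLS  r3←0x0e
6: · MOVPL
7: ✓ CMP  NZCV=0000
8: ✓ SUBNE  r1←0xf3
9: ✓ MOVGE  r4←0x40
10: ✓ MOVVC  r1←0xf0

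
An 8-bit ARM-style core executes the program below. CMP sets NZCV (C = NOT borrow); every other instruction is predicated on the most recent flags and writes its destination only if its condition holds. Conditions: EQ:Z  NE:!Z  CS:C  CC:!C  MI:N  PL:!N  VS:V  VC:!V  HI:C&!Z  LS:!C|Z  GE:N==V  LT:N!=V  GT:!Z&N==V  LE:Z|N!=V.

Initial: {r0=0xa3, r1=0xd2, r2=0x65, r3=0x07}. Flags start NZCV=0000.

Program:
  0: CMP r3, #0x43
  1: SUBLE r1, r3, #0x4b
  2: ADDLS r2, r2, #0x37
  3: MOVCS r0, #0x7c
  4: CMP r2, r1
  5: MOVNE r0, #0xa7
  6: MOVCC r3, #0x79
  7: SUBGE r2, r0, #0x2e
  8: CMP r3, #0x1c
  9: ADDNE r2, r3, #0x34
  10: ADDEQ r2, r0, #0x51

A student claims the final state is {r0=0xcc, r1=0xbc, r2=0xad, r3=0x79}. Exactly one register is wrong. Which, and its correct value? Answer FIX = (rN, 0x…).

FIX = (r0, 0xa7)

0: ✓ CMP  NZCV=1000
1: ✓ SUBLE  r1←0xbc
2: ✓ ADDLS  r2←0x9c
3: · MOVCS
4: ✓ CMP  NZCV=1000
5: ✓ MOVNE  r0←0xa7
6: ✓ MOVCC  r3←0x79
7: · SUBGE
8: ✓ CMP  NZCV=0010
9: ✓ ADDNE  r2←0xad
10: · ADDEQ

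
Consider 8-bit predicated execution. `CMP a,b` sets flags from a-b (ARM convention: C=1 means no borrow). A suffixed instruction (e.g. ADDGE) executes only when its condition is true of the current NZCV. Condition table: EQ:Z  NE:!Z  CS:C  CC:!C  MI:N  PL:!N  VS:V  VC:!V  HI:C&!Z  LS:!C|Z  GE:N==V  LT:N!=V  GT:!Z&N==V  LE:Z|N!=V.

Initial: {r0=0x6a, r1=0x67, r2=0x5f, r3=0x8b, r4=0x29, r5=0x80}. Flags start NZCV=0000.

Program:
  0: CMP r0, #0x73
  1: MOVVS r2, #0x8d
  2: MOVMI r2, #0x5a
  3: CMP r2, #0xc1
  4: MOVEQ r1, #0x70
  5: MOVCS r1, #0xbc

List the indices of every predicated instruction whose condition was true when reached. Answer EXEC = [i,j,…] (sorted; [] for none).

EXEC = [2]

[0] flags=1000 → (cmp)
[1] flags=1000 VS?F → skip
[2] flags=1000 MI?T → r2=0x5a
[3] flags=1001 → (cmp)
[4] flags=1001 EQ?F → skip
[5] flags=1001 CS?F → skip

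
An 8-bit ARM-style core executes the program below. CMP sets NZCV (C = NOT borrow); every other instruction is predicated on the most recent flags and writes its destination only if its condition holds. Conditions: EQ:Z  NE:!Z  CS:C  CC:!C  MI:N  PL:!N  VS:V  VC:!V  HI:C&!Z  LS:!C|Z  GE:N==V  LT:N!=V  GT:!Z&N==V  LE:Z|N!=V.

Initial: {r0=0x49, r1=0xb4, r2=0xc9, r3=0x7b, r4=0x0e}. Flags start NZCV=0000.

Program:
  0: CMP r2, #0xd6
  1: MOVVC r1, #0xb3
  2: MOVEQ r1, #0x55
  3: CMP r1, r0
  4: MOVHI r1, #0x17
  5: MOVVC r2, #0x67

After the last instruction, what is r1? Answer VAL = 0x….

[0] flags=1000 → (cmp)
[1] flags=1000 VC?T → r1=0xb3
[2] flags=1000 EQ?F → skip
[3] flags=0011 → (cmp)
[4] flags=0011 HI?T → r1=0x17
[5] flags=0011 VC?F → skip

VAL = 0x17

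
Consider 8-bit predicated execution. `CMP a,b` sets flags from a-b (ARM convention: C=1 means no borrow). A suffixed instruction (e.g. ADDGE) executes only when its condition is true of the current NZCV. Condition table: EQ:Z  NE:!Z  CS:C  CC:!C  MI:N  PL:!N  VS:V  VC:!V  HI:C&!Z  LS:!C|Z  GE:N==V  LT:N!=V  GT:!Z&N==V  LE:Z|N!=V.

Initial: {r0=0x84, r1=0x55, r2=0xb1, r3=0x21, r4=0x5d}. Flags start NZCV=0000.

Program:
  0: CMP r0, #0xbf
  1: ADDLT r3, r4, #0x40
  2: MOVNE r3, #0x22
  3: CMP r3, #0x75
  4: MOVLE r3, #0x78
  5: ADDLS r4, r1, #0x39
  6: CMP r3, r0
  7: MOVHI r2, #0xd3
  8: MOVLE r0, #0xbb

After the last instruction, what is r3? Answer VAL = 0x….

VAL = 0x78

[0] flags=1000 → (cmp)
[1] flags=1000 LT?T → r3=0x9d
[2] flags=1000 NE?T → r3=0x22
[3] flags=1000 → (cmp)
[4] flags=1000 LE?T → r3=0x78
[5] flags=1000 LS?T → r4=0x8e
[6] flags=1001 → (cmp)
[7] flags=1001 HI?F → skip
[8] flags=1001 LE?F → skip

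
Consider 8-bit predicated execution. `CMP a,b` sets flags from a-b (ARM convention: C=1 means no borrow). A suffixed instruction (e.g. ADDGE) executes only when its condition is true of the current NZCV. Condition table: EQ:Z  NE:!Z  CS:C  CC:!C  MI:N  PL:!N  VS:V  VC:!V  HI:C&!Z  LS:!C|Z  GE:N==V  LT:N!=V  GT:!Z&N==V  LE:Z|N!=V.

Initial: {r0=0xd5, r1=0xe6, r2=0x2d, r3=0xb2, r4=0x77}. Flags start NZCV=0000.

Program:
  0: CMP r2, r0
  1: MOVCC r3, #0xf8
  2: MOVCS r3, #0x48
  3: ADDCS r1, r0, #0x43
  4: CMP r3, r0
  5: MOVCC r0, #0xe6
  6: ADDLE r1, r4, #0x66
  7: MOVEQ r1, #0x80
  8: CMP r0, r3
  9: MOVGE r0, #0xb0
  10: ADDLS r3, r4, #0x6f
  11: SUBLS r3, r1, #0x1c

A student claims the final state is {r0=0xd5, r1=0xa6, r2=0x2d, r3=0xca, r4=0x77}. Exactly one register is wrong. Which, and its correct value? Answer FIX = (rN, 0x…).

[0] flags=0000 → (cmp)
[1] flags=0000 CC?T → r3=0xf8
[2] flags=0000 CS?F → skip
[3] flags=0000 CS?F → skip
[4] flags=0010 → (cmp)
[5] flags=0010 CC?F → skip
[6] flags=0010 LE?F → skip
[7] flags=0010 EQ?F → skip
[8] flags=1000 → (cmp)
[9] flags=1000 GE?F → skip
[10] flags=1000 LS?T → r3=0xe6
[11] flags=1000 LS?T → r3=0xca

FIX = (r1, 0xe6)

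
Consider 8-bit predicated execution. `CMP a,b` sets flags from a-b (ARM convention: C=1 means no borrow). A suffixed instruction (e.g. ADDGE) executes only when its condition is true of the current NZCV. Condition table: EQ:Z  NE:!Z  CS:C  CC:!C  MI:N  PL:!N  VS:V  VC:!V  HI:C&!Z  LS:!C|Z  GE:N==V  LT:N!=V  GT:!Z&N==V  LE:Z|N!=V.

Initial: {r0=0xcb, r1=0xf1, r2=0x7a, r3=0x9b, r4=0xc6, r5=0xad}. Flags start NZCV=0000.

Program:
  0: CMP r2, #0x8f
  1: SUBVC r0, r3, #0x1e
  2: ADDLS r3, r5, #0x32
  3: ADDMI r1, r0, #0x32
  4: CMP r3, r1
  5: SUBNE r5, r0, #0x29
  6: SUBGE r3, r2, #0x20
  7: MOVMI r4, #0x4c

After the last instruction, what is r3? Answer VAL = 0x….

VAL = 0xdf

0: ✓ CMP  NZCV=1001
1: · SUBVC
2: ✓ ADDLS  r3←0xdf
3: ✓ ADDMI  r1←0xfd
4: ✓ CMP  NZCV=1000
5: ✓ SUBNE  r5←0xa2
6: · SUBGE
7: ✓ MOVMI  r4←0x4c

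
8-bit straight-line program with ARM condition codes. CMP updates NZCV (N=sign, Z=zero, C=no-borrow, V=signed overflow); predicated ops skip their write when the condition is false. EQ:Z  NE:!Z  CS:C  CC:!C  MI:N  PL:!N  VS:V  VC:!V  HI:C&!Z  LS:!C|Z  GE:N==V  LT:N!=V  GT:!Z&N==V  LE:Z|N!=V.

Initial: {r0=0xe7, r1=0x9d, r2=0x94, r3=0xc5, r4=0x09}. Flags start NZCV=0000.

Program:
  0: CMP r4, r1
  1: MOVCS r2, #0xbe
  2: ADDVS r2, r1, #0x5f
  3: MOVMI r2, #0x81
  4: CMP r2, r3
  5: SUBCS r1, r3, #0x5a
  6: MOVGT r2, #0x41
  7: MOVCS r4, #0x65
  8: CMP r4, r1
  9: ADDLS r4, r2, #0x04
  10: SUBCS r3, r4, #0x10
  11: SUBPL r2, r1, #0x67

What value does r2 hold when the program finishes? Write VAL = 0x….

0: ✓ CMP  NZCV=0000
1: · MOVCS
2: · ADDVS
3: · MOVMI
4: ✓ CMP  NZCV=1000
5: · SUBCS
6: · MOVGT
7: · MOVCS
8: ✓ CMP  NZCV=0000
9: ✓ ADDLS  r4←0x98
10: · SUBCS
11: ✓ SUBPL  r2←0x36

VAL = 0x36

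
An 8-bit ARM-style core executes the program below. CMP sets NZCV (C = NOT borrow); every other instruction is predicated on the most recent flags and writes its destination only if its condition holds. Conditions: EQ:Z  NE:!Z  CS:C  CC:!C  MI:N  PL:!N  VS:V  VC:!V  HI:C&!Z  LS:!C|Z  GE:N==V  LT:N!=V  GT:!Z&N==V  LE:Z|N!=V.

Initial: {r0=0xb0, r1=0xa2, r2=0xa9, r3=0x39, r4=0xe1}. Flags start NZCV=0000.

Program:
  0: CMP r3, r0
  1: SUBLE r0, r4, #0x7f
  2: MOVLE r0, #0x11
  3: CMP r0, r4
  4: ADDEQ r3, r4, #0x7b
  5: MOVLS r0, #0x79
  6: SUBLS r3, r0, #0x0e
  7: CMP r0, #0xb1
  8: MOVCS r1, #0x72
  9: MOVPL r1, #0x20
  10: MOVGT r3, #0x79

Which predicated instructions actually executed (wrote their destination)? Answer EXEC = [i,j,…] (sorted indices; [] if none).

0: ✓ CMP  NZCV=1001
1: · SUBLE
2: · MOVLE
3: ✓ CMP  NZCV=1000
4: · ADDEQ
5: ✓ MOVLS  r0←0x79
6: ✓ SUBLS  r3←0x6b
7: ✓ CMP  NZCV=1001
8: · MOVCS
9: · MOVPL
10: ✓ MOVGT  r3←0x79

EXEC = [5,6,10]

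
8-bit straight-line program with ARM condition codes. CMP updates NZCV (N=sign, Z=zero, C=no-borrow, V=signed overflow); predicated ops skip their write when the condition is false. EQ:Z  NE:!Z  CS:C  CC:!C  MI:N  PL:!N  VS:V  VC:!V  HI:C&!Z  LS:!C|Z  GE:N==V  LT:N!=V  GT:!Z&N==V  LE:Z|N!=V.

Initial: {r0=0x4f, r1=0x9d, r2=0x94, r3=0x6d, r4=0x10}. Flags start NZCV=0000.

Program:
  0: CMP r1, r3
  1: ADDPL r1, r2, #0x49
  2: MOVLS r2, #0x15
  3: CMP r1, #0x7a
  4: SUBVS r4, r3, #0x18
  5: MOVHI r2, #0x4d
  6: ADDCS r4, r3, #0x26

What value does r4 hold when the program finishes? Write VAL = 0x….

VAL = 0x93

[0] flags=0011 → (cmp)
[1] flags=0011 PL?T → r1=0xdd
[2] flags=0011 LS?F → skip
[3] flags=0011 → (cmp)
[4] flags=0011 VS?T → r4=0x55
[5] flags=0011 HI?T → r2=0x4d
[6] flags=0011 CS?T → r4=0x93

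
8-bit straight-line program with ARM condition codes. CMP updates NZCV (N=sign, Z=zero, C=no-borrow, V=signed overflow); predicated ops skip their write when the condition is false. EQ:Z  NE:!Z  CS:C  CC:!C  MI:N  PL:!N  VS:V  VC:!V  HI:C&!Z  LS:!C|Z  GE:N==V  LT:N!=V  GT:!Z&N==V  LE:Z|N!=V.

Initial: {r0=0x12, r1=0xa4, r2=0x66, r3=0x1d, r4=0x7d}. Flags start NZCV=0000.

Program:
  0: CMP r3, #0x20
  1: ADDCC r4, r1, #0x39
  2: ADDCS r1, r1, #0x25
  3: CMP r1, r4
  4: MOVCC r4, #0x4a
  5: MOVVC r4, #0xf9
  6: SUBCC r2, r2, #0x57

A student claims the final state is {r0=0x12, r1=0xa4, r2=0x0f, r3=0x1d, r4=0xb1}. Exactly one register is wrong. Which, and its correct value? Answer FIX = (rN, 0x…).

0: ✓ CMP  NZCV=1000
1: ✓ ADDCC  r4←0xdd
2: · ADDCS
3: ✓ CMP  NZCV=1000
4: ✓ MOVCC  r4←0x4a
5: ✓ MOVVC  r4←0xf9
6: ✓ SUBCC  r2←0x0f

FIX = (r4, 0xf9)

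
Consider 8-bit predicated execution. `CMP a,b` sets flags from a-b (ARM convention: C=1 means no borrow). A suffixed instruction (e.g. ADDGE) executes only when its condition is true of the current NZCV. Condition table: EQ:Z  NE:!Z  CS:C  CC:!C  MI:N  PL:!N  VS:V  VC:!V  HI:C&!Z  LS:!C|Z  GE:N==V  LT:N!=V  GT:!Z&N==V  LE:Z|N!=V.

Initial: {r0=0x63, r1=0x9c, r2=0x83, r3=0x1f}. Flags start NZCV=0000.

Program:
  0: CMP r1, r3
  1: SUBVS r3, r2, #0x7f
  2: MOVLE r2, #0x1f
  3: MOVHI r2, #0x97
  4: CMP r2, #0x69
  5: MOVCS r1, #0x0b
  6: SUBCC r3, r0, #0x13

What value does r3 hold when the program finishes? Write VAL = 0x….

VAL = 0x04

0: ✓ CMP  NZCV=0011
1: ✓ SUBVS  r3←0x04
2: ✓ MOVLE  r2←0x1f
3: ✓ MOVHI  r2←0x97
4: ✓ CMP  NZCV=0011
5: ✓ MOVCS  r1←0x0b
6: · SUBCC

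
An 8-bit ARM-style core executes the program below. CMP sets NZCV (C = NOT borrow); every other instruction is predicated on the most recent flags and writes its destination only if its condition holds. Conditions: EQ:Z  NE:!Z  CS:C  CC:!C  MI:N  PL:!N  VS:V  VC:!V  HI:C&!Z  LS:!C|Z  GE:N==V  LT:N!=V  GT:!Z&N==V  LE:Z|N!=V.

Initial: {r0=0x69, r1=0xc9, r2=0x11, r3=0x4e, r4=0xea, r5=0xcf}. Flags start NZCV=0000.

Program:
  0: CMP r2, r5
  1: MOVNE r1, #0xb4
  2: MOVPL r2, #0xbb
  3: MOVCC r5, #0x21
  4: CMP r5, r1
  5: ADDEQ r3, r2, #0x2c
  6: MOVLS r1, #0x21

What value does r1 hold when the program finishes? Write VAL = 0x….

VAL = 0x21

0: ✓ CMP  NZCV=0000
1: ✓ MOVNE  r1←0xb4
2: ✓ MOVPL  r2←0xbb
3: ✓ MOVCC  r5←0x21
4: ✓ CMP  NZCV=0000
5: · ADDEQ
6: ✓ MOVLS  r1←0x21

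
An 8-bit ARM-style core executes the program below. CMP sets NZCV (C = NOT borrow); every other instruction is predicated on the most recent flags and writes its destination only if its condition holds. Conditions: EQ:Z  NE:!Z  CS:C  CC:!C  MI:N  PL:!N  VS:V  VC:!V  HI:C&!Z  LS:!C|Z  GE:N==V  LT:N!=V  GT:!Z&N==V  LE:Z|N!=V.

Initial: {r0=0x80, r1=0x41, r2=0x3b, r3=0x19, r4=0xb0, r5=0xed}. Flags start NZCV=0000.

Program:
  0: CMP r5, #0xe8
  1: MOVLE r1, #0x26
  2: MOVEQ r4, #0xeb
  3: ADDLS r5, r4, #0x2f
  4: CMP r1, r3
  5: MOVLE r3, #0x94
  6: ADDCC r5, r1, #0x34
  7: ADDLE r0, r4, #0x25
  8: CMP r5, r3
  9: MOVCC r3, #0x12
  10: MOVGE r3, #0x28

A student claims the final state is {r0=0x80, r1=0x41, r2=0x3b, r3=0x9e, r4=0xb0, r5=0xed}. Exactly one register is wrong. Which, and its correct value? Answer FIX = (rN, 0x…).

0: ✓ CMP  NZCV=0010
1: · MOVLE
2: · MOVEQ
3: · ADDLS
4: ✓ CMP  NZCV=0010
5: · MOVLE
6: · ADDCC
7: · ADDLE
8: ✓ CMP  NZCV=1010
9: · MOVCC
10: · MOVGE

FIX = (r3, 0x19)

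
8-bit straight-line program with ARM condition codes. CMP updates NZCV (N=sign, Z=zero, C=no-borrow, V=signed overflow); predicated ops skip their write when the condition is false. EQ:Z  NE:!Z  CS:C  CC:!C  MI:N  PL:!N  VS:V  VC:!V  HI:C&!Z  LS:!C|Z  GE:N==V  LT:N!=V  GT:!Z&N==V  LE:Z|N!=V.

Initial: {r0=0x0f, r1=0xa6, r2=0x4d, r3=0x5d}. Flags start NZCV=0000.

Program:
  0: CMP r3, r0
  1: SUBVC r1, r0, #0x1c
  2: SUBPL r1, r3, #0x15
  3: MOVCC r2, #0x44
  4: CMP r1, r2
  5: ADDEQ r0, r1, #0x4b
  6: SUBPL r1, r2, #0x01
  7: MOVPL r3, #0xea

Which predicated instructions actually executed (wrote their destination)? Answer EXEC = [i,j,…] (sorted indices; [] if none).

EXEC = [1,2]

[0] flags=0010 → (cmp)
[1] flags=0010 VC?T → r1=0xf3
[2] flags=0010 PL?T → r1=0x48
[3] flags=0010 CC?F → skip
[4] flags=1000 → (cmp)
[5] flags=1000 EQ?F → skip
[6] flags=1000 PL?F → skip
[7] flags=1000 PL?F → skip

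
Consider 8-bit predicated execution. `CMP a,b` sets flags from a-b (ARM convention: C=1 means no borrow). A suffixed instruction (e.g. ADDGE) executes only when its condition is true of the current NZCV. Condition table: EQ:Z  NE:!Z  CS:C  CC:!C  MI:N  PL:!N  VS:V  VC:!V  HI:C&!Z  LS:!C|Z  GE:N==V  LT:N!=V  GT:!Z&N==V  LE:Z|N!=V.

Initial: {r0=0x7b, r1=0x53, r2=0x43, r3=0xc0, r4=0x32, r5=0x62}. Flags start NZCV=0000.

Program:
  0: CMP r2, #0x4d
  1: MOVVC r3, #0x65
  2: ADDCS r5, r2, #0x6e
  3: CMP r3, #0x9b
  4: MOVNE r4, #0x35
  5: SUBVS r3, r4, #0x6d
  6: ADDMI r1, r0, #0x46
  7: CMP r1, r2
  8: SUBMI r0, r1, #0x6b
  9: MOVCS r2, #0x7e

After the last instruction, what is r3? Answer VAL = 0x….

VAL = 0xc8

[0] flags=1000 → (cmp)
[1] flags=1000 VC?T → r3=0x65
[2] flags=1000 CS?F → skip
[3] flags=1001 → (cmp)
[4] flags=1001 NE?T → r4=0x35
[5] flags=1001 VS?T → r3=0xc8
[6] flags=1001 MI?T → r1=0xc1
[7] flags=0011 → (cmp)
[8] flags=0011 MI?F → skip
[9] flags=0011 CS?T → r2=0x7e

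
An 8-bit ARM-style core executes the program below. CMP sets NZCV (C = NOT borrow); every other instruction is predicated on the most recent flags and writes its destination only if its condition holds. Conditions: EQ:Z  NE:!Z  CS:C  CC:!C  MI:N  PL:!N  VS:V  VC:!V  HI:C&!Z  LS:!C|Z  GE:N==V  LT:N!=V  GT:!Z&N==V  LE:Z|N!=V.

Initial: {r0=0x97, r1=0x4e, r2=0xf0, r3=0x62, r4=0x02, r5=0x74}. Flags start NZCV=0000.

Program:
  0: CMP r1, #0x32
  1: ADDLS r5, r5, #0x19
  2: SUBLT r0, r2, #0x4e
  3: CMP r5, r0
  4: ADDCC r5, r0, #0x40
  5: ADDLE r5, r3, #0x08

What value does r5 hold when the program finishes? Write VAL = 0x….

[0] flags=0010 → (cmp)
[1] flags=0010 LS?F → skip
[2] flags=0010 LT?F → skip
[3] flags=1001 → (cmp)
[4] flags=1001 CC?T → r5=0xd7
[5] flags=1001 LE?F → skip

VAL = 0xd7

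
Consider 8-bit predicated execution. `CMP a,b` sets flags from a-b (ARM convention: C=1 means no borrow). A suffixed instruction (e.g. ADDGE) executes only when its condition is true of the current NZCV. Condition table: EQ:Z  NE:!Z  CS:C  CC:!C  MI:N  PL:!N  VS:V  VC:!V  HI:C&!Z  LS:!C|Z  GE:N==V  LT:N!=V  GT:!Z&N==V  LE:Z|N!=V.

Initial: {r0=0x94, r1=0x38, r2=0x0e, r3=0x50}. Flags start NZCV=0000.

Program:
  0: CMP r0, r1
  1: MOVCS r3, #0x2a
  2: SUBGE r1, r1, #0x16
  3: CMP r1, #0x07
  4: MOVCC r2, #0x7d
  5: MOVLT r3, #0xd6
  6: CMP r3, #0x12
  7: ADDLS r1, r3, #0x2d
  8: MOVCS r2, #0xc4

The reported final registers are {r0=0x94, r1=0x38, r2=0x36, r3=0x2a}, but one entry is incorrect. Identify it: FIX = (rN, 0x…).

FIX = (r2, 0xc4)

0: ✓ CMP  NZCV=0011
1: ✓ MOVCS  r3←0x2a
2: · SUBGE
3: ✓ CMP  NZCV=0010
4: · MOVCC
5: · MOVLT
6: ✓ CMP  NZCV=0010
7: · ADDLS
8: ✓ MOVCS  r2←0xc4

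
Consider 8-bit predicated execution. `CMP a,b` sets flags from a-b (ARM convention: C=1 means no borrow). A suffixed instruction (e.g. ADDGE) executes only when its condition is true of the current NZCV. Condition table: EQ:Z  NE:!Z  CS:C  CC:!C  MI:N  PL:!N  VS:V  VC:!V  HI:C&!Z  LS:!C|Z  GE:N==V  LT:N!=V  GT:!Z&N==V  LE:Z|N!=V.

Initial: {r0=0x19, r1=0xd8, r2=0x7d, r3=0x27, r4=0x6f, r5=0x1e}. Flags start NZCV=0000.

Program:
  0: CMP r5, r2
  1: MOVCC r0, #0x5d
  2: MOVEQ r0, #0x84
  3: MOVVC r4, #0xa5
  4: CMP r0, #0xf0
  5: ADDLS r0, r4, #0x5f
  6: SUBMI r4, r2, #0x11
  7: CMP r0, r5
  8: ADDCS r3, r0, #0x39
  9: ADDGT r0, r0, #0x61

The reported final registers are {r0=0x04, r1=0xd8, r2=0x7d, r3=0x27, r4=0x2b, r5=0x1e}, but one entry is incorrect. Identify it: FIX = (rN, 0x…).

FIX = (r4, 0xa5)

[0] flags=1000 → (cmp)
[1] flags=1000 CC?T → r0=0x5d
[2] flags=1000 EQ?F → skip
[3] flags=1000 VC?T → r4=0xa5
[4] flags=0000 → (cmp)
[5] flags=0000 LS?T → r0=0x04
[6] flags=0000 MI?F → skip
[7] flags=1000 → (cmp)
[8] flags=1000 CS?F → skip
[9] flags=1000 GT?F → skip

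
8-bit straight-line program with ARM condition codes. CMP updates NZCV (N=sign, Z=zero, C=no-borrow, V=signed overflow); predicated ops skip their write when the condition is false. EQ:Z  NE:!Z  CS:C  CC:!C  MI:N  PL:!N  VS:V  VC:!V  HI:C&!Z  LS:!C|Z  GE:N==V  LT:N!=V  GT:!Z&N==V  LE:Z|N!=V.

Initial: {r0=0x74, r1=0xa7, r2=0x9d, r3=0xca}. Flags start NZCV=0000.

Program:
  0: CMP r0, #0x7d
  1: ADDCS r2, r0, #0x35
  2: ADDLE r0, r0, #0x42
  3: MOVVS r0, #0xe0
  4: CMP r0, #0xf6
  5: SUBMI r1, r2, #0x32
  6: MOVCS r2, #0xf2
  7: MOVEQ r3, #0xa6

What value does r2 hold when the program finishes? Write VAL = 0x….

[0] flags=1000 → (cmp)
[1] flags=1000 CS?F → skip
[2] flags=1000 LE?T → r0=0xb6
[3] flags=1000 VS?F → skip
[4] flags=1000 → (cmp)
[5] flags=1000 MI?T → r1=0x6b
[6] flags=1000 CS?F → skip
[7] flags=1000 EQ?F → skip

VAL = 0x9d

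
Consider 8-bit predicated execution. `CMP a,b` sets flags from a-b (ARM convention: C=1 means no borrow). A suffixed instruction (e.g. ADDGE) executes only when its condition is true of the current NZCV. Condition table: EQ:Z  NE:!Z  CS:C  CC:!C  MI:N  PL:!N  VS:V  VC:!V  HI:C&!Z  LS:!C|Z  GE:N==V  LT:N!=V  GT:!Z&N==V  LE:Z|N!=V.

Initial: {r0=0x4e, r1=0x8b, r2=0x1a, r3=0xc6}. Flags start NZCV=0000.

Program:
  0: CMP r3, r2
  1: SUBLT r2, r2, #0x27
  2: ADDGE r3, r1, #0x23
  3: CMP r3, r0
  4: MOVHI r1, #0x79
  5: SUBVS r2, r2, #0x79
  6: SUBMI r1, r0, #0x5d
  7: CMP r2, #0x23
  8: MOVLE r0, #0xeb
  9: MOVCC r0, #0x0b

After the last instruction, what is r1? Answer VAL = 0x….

VAL = 0x79

0: ✓ CMP  NZCV=1010
1: ✓ SUBLT  r2←0xf3
2: · ADDGE
3: ✓ CMP  NZCV=0011
4: ✓ MOVHI  r1←0x79
5: ✓ SUBVS  r2←0x7a
6: · SUBMI
7: ✓ CMP  NZCV=0010
8: · MOVLE
9: · MOVCC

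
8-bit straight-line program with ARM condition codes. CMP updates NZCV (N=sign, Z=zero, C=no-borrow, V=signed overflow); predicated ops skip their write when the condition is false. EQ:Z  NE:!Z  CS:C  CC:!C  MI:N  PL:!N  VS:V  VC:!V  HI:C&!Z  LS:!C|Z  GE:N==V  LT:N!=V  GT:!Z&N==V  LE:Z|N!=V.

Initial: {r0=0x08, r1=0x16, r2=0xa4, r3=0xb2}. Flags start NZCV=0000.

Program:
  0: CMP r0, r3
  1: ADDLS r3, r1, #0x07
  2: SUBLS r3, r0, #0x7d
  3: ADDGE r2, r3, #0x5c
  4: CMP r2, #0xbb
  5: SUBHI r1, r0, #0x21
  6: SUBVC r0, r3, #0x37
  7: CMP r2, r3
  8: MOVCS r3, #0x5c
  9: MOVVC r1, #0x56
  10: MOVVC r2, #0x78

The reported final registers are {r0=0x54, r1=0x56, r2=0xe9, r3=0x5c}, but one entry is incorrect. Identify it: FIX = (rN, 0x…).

[0] flags=0000 → (cmp)
[1] flags=0000 LS?T → r3=0x1d
[2] flags=0000 LS?T → r3=0x8b
[3] flags=0000 GE?T → r2=0xe7
[4] flags=0010 → (cmp)
[5] flags=0010 HI?T → r1=0xe7
[6] flags=0010 VC?T → r0=0x54
[7] flags=0010 → (cmp)
[8] flags=0010 CS?T → r3=0x5c
[9] flags=0010 VC?T → r1=0x56
[10] flags=0010 VC?T → r2=0x78

FIX = (r2, 0x78)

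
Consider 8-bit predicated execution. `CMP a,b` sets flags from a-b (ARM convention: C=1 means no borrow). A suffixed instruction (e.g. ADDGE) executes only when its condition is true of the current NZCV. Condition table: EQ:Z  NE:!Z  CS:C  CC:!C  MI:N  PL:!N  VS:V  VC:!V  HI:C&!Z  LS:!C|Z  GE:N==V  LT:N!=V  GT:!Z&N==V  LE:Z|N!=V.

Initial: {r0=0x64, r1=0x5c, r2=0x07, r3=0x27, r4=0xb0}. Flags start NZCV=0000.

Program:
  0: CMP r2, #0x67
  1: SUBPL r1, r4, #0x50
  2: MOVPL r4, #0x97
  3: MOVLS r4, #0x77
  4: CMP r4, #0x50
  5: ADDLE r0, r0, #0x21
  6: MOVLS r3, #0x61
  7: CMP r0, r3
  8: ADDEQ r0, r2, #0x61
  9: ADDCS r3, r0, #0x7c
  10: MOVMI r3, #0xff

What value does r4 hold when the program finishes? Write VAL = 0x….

VAL = 0x77

[0] flags=1000 → (cmp)
[1] flags=1000 PL?F → skip
[2] flags=1000 PL?F → skip
[3] flags=1000 LS?T → r4=0x77
[4] flags=0010 → (cmp)
[5] flags=0010 LE?F → skip
[6] flags=0010 LS?F → skip
[7] flags=0010 → (cmp)
[8] flags=0010 EQ?F → skip
[9] flags=0010 CS?T → r3=0xe0
[10] flags=0010 MI?F → skip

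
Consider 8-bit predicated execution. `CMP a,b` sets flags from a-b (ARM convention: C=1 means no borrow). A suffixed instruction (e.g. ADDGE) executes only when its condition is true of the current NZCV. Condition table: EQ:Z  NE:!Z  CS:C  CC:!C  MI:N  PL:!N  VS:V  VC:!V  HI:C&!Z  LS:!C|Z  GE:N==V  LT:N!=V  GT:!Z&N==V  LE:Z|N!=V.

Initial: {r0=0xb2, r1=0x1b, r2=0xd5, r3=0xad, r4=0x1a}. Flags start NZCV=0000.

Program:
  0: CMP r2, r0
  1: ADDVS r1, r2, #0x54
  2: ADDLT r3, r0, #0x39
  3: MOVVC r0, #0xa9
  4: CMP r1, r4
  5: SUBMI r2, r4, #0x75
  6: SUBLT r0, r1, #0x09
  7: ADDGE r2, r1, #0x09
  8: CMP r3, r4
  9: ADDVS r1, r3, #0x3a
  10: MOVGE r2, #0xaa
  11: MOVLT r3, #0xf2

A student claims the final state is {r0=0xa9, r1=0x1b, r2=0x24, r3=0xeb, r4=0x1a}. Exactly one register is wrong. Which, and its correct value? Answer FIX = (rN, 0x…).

[0] flags=0010 → (cmp)
[1] flags=0010 VS?F → skip
[2] flags=0010 LT?F → skip
[3] flags=0010 VC?T → r0=0xa9
[4] flags=0010 → (cmp)
[5] flags=0010 MI?F → skip
[6] flags=0010 LT?F → skip
[7] flags=0010 GE?T → r2=0x24
[8] flags=1010 → (cmp)
[9] flags=1010 VS?F → skip
[10] flags=1010 GE?F → skip
[11] flags=1010 LT?T → r3=0xf2

FIX = (r3, 0xf2)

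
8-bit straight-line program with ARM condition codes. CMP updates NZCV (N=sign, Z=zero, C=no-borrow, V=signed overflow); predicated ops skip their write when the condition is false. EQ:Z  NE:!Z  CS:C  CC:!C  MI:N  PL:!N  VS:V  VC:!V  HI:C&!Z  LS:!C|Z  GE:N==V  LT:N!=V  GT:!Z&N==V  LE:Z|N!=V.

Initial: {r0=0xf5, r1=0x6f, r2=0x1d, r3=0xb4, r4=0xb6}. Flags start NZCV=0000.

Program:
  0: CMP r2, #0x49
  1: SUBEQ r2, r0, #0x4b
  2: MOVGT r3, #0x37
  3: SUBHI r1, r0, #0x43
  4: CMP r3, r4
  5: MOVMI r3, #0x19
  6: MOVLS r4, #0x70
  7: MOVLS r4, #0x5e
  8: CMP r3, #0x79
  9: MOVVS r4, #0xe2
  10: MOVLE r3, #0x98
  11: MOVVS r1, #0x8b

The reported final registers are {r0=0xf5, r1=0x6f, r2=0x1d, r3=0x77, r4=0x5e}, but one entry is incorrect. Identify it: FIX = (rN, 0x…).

0: ✓ CMP  NZCV=1000
1: · SUBEQ
2: · MOVGT
3: · SUBHI
4: ✓ CMP  NZCV=1000
5: ✓ MOVMI  r3←0x19
6: ✓ MOVLS  r4←0x70
7: ✓ MOVLS  r4←0x5e
8: ✓ CMP  NZCV=1000
9: · MOVVS
10: ✓ MOVLE  r3←0x98
11: · MOVVS

FIX = (r3, 0x98)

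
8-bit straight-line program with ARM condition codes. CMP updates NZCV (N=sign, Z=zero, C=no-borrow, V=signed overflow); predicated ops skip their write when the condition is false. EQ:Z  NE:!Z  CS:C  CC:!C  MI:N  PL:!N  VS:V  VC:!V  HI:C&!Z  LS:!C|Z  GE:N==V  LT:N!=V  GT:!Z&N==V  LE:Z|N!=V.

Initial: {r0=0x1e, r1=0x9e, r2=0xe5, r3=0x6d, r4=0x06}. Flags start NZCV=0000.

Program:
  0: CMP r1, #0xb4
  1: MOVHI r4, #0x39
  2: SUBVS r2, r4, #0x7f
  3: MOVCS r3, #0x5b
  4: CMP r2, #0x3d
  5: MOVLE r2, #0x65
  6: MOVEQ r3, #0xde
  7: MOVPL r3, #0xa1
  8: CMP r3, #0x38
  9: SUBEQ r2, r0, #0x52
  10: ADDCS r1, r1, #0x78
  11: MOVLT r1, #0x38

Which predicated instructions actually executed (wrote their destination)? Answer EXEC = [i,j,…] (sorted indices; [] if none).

0: ✓ CMP  NZCV=1000
1: · MOVHI
2: · SUBVS
3: · MOVCS
4: ✓ CMP  NZCV=1010
5: ✓ MOVLE  r2←0x65
6: · MOVEQ
7: · MOVPL
8: ✓ CMP  NZCV=0010
9: · SUBEQ
10: ✓ ADDCS  r1←0x16
11: · MOVLT

EXEC = [5,10]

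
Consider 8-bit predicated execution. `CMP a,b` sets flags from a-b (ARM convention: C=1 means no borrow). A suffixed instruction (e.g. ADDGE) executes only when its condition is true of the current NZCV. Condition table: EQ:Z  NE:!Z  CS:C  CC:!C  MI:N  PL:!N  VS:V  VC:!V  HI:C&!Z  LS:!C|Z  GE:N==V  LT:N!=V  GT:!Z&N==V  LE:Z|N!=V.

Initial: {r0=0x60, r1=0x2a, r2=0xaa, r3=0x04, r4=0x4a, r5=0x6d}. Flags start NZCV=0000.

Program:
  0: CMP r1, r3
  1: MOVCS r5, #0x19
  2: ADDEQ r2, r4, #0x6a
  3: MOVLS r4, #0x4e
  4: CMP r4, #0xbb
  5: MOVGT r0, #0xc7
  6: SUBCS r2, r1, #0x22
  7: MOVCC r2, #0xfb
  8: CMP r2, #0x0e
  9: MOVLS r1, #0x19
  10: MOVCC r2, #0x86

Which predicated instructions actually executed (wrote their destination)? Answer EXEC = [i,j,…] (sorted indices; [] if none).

0: ✓ CMP  NZCV=0010
1: ✓ MOVCS  r5←0x19
2: · ADDEQ
3: · MOVLS
4: ✓ CMP  NZCV=1001
5: ✓ MOVGT  r0←0xc7
6: · SUBCS
7: ✓ MOVCC  r2←0xfb
8: ✓ CMP  NZCV=1010
9: · MOVLS
10: · MOVCC

EXEC = [1,5,7]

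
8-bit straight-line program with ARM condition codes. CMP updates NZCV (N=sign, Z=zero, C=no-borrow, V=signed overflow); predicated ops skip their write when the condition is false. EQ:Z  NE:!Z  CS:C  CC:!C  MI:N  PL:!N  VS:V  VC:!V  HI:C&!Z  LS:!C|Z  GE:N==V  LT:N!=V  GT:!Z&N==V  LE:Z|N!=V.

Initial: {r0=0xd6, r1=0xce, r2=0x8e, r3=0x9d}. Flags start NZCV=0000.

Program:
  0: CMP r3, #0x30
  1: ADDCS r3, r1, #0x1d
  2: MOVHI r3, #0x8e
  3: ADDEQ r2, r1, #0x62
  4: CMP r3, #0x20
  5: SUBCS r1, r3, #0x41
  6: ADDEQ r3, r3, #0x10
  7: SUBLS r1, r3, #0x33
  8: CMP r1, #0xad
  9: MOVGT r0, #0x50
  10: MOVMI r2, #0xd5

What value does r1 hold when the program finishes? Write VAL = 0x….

[0] flags=0011 → (cmp)
[1] flags=0011 CS?T → r3=0xeb
[2] flags=0011 HI?T → r3=0x8e
[3] flags=0011 EQ?F → skip
[4] flags=0011 → (cmp)
[5] flags=0011 CS?T → r1=0x4d
[6] flags=0011 EQ?F → skip
[7] flags=0011 LS?F → skip
[8] flags=1001 → (cmp)
[9] flags=1001 GT?T → r0=0x50
[10] flags=1001 MI?T → r2=0xd5

VAL = 0x4d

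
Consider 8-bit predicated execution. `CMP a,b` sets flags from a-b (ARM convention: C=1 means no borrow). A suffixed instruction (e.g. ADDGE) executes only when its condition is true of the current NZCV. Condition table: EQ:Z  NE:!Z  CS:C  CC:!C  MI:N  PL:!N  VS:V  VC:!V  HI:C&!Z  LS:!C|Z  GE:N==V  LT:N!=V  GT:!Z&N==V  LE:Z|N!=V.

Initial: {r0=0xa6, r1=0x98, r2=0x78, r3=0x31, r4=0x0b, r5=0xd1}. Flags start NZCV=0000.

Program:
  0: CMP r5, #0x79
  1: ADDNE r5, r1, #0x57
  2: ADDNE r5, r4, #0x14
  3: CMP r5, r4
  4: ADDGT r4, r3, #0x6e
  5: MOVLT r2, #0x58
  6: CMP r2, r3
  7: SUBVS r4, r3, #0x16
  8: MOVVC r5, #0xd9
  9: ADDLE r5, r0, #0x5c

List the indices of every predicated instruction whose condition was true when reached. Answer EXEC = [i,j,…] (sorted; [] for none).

0: ✓ CMP  NZCV=0011
1: ✓ ADDNE  r5←0xef
2: ✓ ADDNE  r5←0x1f
3: ✓ CMP  NZCV=0010
4: ✓ ADDGT  r4←0x9f
5: · MOVLT
6: ✓ CMP  NZCV=0010
7: · SUBVS
8: ✓ MOVVC  r5←0xd9
9: · ADDLE

EXEC = [1,2,4,8]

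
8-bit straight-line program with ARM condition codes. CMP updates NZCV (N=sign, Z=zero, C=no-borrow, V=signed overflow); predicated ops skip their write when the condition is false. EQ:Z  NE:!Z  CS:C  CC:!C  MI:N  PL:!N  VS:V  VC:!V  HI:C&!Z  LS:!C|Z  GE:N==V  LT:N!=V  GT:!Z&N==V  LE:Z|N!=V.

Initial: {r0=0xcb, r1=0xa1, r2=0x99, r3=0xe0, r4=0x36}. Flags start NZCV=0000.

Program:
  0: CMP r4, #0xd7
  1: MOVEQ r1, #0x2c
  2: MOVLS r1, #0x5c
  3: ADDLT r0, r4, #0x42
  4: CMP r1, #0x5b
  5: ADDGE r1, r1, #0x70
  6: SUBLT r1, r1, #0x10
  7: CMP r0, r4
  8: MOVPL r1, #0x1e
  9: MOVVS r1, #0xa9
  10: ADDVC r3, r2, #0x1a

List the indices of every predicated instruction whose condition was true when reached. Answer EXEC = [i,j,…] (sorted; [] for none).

EXEC = [2,5,10]

0: ✓ CMP  NZCV=0000
1: · MOVEQ
2: ✓ MOVLS  r1←0x5c
3: · ADDLT
4: ✓ CMP  NZCV=0010
5: ✓ ADDGE  r1←0xcc
6: · SUBLT
7: ✓ CMP  NZCV=1010
8: · MOVPL
9: · MOVVS
10: ✓ ADDVC  r3←0xb3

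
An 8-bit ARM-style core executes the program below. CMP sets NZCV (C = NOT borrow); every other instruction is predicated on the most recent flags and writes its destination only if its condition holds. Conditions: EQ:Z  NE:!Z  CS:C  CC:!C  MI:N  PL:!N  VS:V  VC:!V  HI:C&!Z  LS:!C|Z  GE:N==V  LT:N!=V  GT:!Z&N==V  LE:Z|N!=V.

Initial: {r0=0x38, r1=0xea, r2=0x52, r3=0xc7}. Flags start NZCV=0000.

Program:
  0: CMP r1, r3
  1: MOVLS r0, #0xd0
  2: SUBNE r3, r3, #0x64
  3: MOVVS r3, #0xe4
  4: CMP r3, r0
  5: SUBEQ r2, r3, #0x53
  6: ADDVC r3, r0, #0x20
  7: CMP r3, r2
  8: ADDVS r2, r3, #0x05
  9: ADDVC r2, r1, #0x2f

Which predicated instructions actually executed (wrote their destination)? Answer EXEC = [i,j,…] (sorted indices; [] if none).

EXEC = [2,6,9]

[0] flags=0010 → (cmp)
[1] flags=0010 LS?F → skip
[2] flags=0010 NE?T → r3=0x63
[3] flags=0010 VS?F → skip
[4] flags=0010 → (cmp)
[5] flags=0010 EQ?F → skip
[6] flags=0010 VC?T → r3=0x58
[7] flags=0010 → (cmp)
[8] flags=0010 VS?F → skip
[9] flags=0010 VC?T → r2=0x19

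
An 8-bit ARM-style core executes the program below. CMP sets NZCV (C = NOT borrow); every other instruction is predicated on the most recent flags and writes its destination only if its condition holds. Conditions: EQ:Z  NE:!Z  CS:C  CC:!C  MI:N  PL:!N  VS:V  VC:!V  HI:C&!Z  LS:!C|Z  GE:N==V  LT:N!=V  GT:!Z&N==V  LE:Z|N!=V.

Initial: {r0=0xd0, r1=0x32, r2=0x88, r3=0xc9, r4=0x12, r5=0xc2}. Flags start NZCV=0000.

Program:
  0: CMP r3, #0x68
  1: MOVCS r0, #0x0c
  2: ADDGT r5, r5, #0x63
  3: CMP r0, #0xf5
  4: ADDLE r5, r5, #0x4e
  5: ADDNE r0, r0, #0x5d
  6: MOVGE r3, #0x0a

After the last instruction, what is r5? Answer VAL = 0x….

VAL = 0xc2

0: ✓ CMP  NZCV=0011
1: ✓ MOVCS  r0←0x0c
2: · ADDGT
3: ✓ CMP  NZCV=0000
4: · ADDLE
5: ✓ ADDNE  r0←0x69
6: ✓ MOVGE  r3←0x0a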